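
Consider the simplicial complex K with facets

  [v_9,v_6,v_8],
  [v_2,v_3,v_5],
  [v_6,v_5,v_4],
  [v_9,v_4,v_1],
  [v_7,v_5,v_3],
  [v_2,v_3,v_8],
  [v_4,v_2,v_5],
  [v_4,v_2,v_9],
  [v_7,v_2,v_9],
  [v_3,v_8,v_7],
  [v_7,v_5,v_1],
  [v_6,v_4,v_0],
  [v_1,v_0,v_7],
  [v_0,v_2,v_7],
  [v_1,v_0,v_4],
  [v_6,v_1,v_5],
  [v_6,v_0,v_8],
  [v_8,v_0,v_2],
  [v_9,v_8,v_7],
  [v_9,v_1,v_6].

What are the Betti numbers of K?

Order the vertices as v_0 < v_1 < v_2 < v_3 < v_4 < v_5 < v_6 < v_7 < v_8 < v_9. Listing each simplex with vertices in this order, K has dimension 2 with simplices:

  0-simplices (10): [v_0], [v_1], [v_2], [v_3], [v_4], [v_5], [v_6], [v_7], [v_8], [v_9]
  1-simplices (30): (30 of them)
  2-simplices (20): (20 of them)

Hence C_0 ≅ Z^10, C_1 ≅ Z^30, C_2 ≅ Z^20.

Boundary ∂_1: C_1 → C_0 is given by ∂[p,q] = [q] − [p]. For instance
  ∂[v_1,v_6] = [v_6] − [v_1].
The resulting 10×30 matrix has rank 9, and its Smith normal form has invariant factors (1,1,1,1,1,1,1,1,1).

The boundary map ∂_2: C_2 → C_1 acts by ∂[p,q,r] = [q,r] − [p,r] + [p,q]. For instance
  ∂[v_1,v_4,v_9] = [v_4,v_9] − [v_1,v_9] + [v_1,v_4],
  ∂[v_2,v_7,v_9] = [v_7,v_9] − [v_2,v_9] + [v_2,v_7].
As a 30×20 matrix over Z this has rank 20, with invariant factors (1,1,1,1,1,1,1,1,1,1,1,1,1,1,1,1,1,1,1,2).

Now H_k = ker ∂_k / im ∂_{k+1}, so:

  H_0: rank C_0 − rank ∂_1 = 10 − 9 = 1, and the invariant factors of ∂_1 are all 1, so H_0 = Z.
  H_1: rank ker ∂_1 − rank ∂_2 = (30 − 9) − 20 = 1, and ∂_2 has invariant factor 2 > 1, so H_1 = Z ⊕ Z_2.
  H_2: rank ker ∂_2 − rank ∂_3 = (20 − 20) − 0 = 0, and there is no ∂_3, so H_2 = 0.

Hence the Betti numbers are b_0 = 1, b_1 = 1, b_2 = 0.

b_0 = 1, b_1 = 1, b_2 = 0.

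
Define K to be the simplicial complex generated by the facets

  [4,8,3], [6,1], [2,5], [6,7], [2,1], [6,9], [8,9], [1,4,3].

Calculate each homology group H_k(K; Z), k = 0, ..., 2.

H_0 ≅ Z,  H_1 ≅ Z,  H_2 = 0.

Order the vertices as 1 < 2 < 3 < 4 < 5 < 6 < 7 < 8 < 9. Listing each simplex with vertices in this order, K has dimension 2 with simplices:

  0-simplices (9): [1], [2], [3], [4], [5], [6], [7], [8], [9]
  1-simplices (11): [1,2], [1,3], [1,4], [1,6], [2,5], [3,4], [3,8], [4,8], [6,7], [6,9], [8,9]
  2-simplices (2): [1,3,4], [3,4,8]

so the chain groups are C_0 ≅ Z^9, C_1 ≅ Z^11, C_2 ≅ Z^2.

The boundary map ∂_1: C_1 → C_0 sends each edge [p,q] (with p < q) to q − p. For instance
  ∂[2,5] = [5] − [2].
The 9×11 boundary matrix has rank 8 and Smith normal form diag(1,1,1,1,1,1,1,1).

The boundary map ∂_2: C_2 → C_1 acts by ∂[p,q,r] = [q,r] − [p,r] + [p,q]. For instance
  ∂[3,4,8] = [4,8] − [3,8] + [3,4],
  ∂[1,3,4] = [3,4] − [1,4] + [1,3].
The 11×2 boundary matrix has rank 2 and Smith normal form diag(1,1).

Computing H_k = (kernel of ∂_k) / (image of ∂_{k+1}):

  H_0: rank C_0 − rank ∂_1 = 9 − 8 = 1, and the invariant factors of ∂_1 are all 1, so H_0 ≅ Z.
  H_1: rank ker ∂_1 − rank ∂_2 = (11 − 8) − 2 = 1, and the invariant factors of ∂_2 are all 1, so H_1 ≅ Z.
  H_2: rank ker ∂_2 − rank ∂_3 = (2 − 2) − 0 = 0, and there is no ∂_3, so H_2 ≅ 0.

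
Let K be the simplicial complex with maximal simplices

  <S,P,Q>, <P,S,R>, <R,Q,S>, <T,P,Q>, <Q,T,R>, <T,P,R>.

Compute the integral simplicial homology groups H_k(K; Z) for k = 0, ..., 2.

H_0 = Z,  H_1 = 0,  H_2 = Z.

We work with the vertex ordering P < Q < R < S < T. The simplices of K, each written with vertices in increasing order, are:

  0-simplices (5): P, Q, R, S, T
  1-simplices (9): PQ, PR, PS, PT, QR, QS, QT, RS, RT
  2-simplices (6): PQS, PQT, PRS, PRT, QRS, QRT

giving chain groups C_0 ≅ Z^5, C_1 ≅ Z^9, C_2 ≅ Z^6.

∂_1: C_1 → C_0 maps an edge to its endpoints' difference, ∂[p,q] = q − p. For instance
  ∂PS = S − P.
This gives a 5×9 integer matrix of rank 4; reducing to Smith normal form yields diagonal entries (1,1,1,1).

∂_2: C_2 → C_1 maps a triangle to the signed sum of its edges. For instance
  ∂PQS = QS − PS + PQ,
  ∂QRT = RT − QT + QR.
The 9×6 boundary matrix has rank 5 and Smith normal form diag(1,1,1,1,1).

Now H_k = ker ∂_k / im ∂_{k+1}, so:

  H_0: rank C_0 − rank ∂_1 = 5 − 4 = 1, and the invariant factors of ∂_1 are all 1, so H_0 = Z.
  H_1: rank ker ∂_1 − rank ∂_2 = (9 − 4) − 5 = 0, and the invariant factors of ∂_2 are all 1, so H_1 = 0.
  H_2: rank ker ∂_2 − rank ∂_3 = (6 − 5) − 0 = 1, and there is no ∂_3, so H_2 = Z.

As a check, the Euler characteristic is 5 − 9 + 6 = 2, which agrees with 1 − 0 + 1 = 2.
(K is a triangulation of the 2-sphere S^2.)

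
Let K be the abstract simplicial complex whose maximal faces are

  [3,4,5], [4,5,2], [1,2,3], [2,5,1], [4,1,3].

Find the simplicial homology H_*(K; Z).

H_0 ≅ Z,  H_1 ≅ Z,  H_2 = 0.

We work with the vertex ordering 1 < 2 < 3 < 4 < 5. The simplices of K, each written with vertices in increasing order, are:

  0-simplices (5): [1], [2], [3], [4], [5]
  1-simplices (10): [1,2], [1,3], [1,4], [1,5], [2,3], [2,4], [2,5], [3,4], [3,5], [4,5]
  2-simplices (5): [1,2,3], [1,2,5], [1,3,4], [2,4,5], [3,4,5]

so the chain groups are C_0 ≅ Z^5, C_1 ≅ Z^10, C_2 ≅ Z^5.

Boundary ∂_1: C_1 → C_0 maps an edge to its endpoints' difference, ∂[p,q] = q − p. For instance
  ∂[2,4] = [4] − [2].
This gives a 5×10 integer matrix of rank 4; reducing to Smith normal form yields diagonal entries (1,1,1,1).

∂_2: C_2 → C_1 maps a triangle to the signed sum of its edges. For instance
  ∂[2,4,5] = [4,5] − [2,5] + [2,4],
  ∂[1,2,3] = [2,3] − [1,3] + [1,2].
The 10×5 boundary matrix has rank 5 and Smith normal form diag(1,1,1,1,1).

Now H_k = ker ∂_k / im ∂_{k+1}, so:

  H_0: rank C_0 − rank ∂_1 = 5 − 4 = 1, and the invariant factors of ∂_1 are all 1, so H_0 = Z.
  H_1: rank ker ∂_1 − rank ∂_2 = (10 − 4) − 5 = 1, and the invariant factors of ∂_2 are all 1, so H_1 = Z.
  H_2: rank ker ∂_2 − rank ∂_3 = (5 − 5) − 0 = 0, and there is no ∂_3, so H_2 = 0.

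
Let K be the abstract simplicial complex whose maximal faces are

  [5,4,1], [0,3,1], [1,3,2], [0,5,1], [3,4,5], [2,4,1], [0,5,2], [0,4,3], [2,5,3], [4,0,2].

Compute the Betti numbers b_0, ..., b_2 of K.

Order the vertices as 0 < 1 < 2 < 3 < 4 < 5. Listing each simplex with vertices in this order, K has dimension 2 with simplices:

  0-simplices (6): [0], [1], [2], [3], [4], [5]
  1-simplices (15): [0,1], [0,2], [0,3], [0,4], [0,5], [1,2], [1,3], [1,4], [1,5], [2,3], [2,4], [2,5], [3,4], [3,5], [4,5]
  2-simplices (10): [0,1,3], [0,1,5], [0,2,4], [0,2,5], [0,3,4], [1,2,3], [1,2,4], [1,4,5], [2,3,5], [3,4,5]

giving chain groups C_0 ≅ Z^6, C_1 ≅ Z^15, C_2 ≅ Z^10.

The boundary map ∂_1: C_1 → C_0 maps an edge to its endpoints' difference, ∂[p,q] = q − p.
The 6×15 boundary matrix has rank 5 and Smith normal form diag(1,1,1,1,1).

Boundary ∂_2: C_2 → C_1 sends each 2-simplex [p,q,r] to [q,r] − [p,r] + [p,q]. For instance
  ∂[0,2,4] = [2,4] − [0,4] + [0,2],
  ∂[0,2,5] = [2,5] − [0,5] + [0,2].
The resulting 15×10 matrix has rank 10, and its Smith normal form has invariant factors (1,1,1,1,1,1,1,1,1,2).

Computing H_k = (kernel of ∂_k) / (image of ∂_{k+1}):

  H_0: rank C_0 − rank ∂_1 = 6 − 5 = 1, and the invariant factors of ∂_1 are all 1, so H_0 ≅ Z.
  H_1: rank ker ∂_1 − rank ∂_2 = (15 − 5) − 10 = 0, and ∂_2 has invariant factor 2 > 1, so H_1 ≅ Z/2Z.
  H_2: rank ker ∂_2 − rank ∂_3 = (10 − 10) − 0 = 0, and there is no ∂_3, so H_2 ≅ 0.

As a check, the Euler characteristic is 6 − 15 + 10 = 1, which agrees with 1 − 0 + 0 = 1.

Hence the Betti numbers are b_0 = 1, b_1 = 0, b_2 = 0.

b_0 = 1, b_1 = 0, b_2 = 0.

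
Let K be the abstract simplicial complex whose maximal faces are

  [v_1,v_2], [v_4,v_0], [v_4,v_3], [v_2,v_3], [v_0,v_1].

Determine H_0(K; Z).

Take the total order v_0 < v_1 < v_2 < v_3 < v_4 on the vertex set. Then K (dimension 1) consists of the simplices:

  0-simplices (5): [v_0], [v_1], [v_2], [v_3], [v_4]
  1-simplices (5): [v_0,v_1], [v_0,v_4], [v_1,v_2], [v_2,v_3], [v_3,v_4]

Hence C_0 ≅ Z^5, C_1 ≅ Z^5.

∂_1: C_1 → C_0 is given by ∂[p,q] = [q] − [p]. For instance
  ∂[v_1,v_2] = [v_2] − [v_1].
The 5×5 boundary matrix has rank 4 and Smith normal form diag(1,1,1,1).

Now H_k = ker ∂_k / im ∂_{k+1}, so:

  H_0: rank C_0 − rank ∂_1 = 5 − 4 = 1, and the invariant factors of ∂_1 are all 1, so H_0 ≅ Z.

H_0 ≅ Z.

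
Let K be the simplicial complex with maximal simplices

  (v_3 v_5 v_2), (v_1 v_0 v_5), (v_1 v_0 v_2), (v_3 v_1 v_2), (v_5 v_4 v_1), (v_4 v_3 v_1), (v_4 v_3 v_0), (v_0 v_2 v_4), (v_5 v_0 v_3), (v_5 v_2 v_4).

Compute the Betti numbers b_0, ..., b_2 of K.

b_0 = 1, b_1 = 0, b_2 = 0.

We work with the vertex ordering v_0 < v_1 < v_2 < v_3 < v_4 < v_5. The simplices of K, each written with vertices in increasing order, are:

  0-simplices (6): [v_0], [v_1], [v_2], [v_3], [v_4], [v_5]
  1-simplices (15): (15 of them)
  2-simplices (10): [v_0,v_1,v_2], [v_0,v_1,v_5], [v_0,v_2,v_4], [v_0,v_3,v_4], [v_0,v_3,v_5], [v_1,v_2,v_3], [v_1,v_3,v_4], [v_1,v_4,v_5], [v_2,v_3,v_5], [v_2,v_4,v_5]

so the chain groups are C_0 ≅ Z^6, C_1 ≅ Z^15, C_2 ≅ Z^10.

The boundary map ∂_1: C_1 → C_0 maps an edge to its endpoints' difference, ∂[p,q] = q − p.
The resulting 6×15 matrix has rank 5, and its Smith normal form has invariant factors (1,1,1,1,1).

The boundary map ∂_2: C_2 → C_1 maps a triangle to the signed sum of its edges. For instance
  ∂[v_0,v_3,v_5] = [v_3,v_5] − [v_0,v_5] + [v_0,v_3],
  ∂[v_0,v_1,v_2] = [v_1,v_2] − [v_0,v_2] + [v_0,v_1].
The 15×10 boundary matrix has rank 10 and Smith normal form diag(1,1,1,1,1,1,1,1,1,2).

Reading off H_k = ker ∂_k / im ∂_{k+1}:

  H_0: rank C_0 − rank ∂_1 = 6 − 5 = 1, and the invariant factors of ∂_1 are all 1, so H_0 ≅ Z.
  H_1: rank ker ∂_1 − rank ∂_2 = (15 − 5) − 10 = 0, and ∂_2 has invariant factor 2 > 1, so H_1 ≅ Z/2Z.
  H_2: rank ker ∂_2 − rank ∂_3 = (10 − 10) − 0 = 0, and there is no ∂_3, so H_2 ≅ 0.

Hence the Betti numbers are b_0 = 1, b_1 = 0, b_2 = 0.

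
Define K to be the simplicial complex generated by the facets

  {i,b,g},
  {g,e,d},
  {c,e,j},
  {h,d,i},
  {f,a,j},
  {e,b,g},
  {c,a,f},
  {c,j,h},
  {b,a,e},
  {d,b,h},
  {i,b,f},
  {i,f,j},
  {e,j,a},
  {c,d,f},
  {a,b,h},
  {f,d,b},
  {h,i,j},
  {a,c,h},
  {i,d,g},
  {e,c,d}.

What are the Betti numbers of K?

b_0 = 1, b_1 = 1, b_2 = 0.

We work with the vertex ordering a < b < c < d < e < f < g < h < i < j. The simplices of K, each written with vertices in increasing order, are:

  0-simplices (10): a, b, c, d, e, f, g, h, i, j
  1-simplices (30): ab, ac, ae, af, ah, aj, bd, be, bf, bg, bh, bi, cd, ce, cf, ch, cj, de, df, dg, dh, di, eg, ej, fi, fj, gi, hi, hj, ij
  2-simplices (20): abe, abh, acf, ach, aej, afj, bdf, bdh, beg, bfi, bgi, cde, cdf, cej, chj, deg, dgi, dhi, fij, hij

Hence C_0 ≅ Z^10, C_1 ≅ Z^30, C_2 ≅ Z^20.

The boundary map ∂_1: C_1 → C_0 is given by ∂[p,q] = [q] − [p].
The 10×30 boundary matrix has rank 9 and Smith normal form diag(1,1,1,1,1,1,1,1,1).

The boundary map ∂_2: C_2 → C_1 acts by ∂[p,q,r] = [q,r] − [p,r] + [p,q]. For instance
  ∂abe = be − ae + ab,
  ∂deg = eg − dg + de.
The resulting 30×20 matrix has rank 20, and its Smith normal form has invariant factors (1,1,1,1,1,1,1,1,1,1,1,1,1,1,1,1,1,1,1,2).

Computing H_k = (kernel of ∂_k) / (image of ∂_{k+1}):

  H_0: rank C_0 − rank ∂_1 = 10 − 9 = 1, and the invariant factors of ∂_1 are all 1, so H_0 = Z.
  H_1: rank ker ∂_1 − rank ∂_2 = (30 − 9) − 20 = 1, and ∂_2 has invariant factor 2 > 1, so H_1 = Z × Z/2.
  H_2: rank ker ∂_2 − rank ∂_3 = (20 − 20) − 0 = 0, and there is no ∂_3, so H_2 = 0.

As a check, the Euler characteristic is 10 − 30 + 20 = 0, which agrees with 1 − 1 + 0 = 0.

Hence the Betti numbers are b_0 = 1, b_1 = 1, b_2 = 0.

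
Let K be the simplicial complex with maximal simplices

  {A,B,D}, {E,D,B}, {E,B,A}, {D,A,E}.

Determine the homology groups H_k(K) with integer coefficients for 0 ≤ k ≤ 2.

K has 4 vertices, 6 edges, 4 triangles.
rank ∂_0 = 0, rank ∂_1 = 3 ⇒ b_0 = 4 − 0 − 3 = 1; all invariant factors of ∂_1 are 1 so no torsion. So H_0 = Z.
rank ∂_1 = 3, rank ∂_2 = 3 ⇒ b_1 = 6 − 3 − 3 = 0; all invariant factors of ∂_2 are 1 so no torsion. So H_1 = 0.
rank ∂_2 = 3, rank ∂_3 = 0 ⇒ b_2 = 4 − 3 − 0 = 1. So H_2 = Z.

H_0 = Z,  H_1 = 0,  H_2 = Z.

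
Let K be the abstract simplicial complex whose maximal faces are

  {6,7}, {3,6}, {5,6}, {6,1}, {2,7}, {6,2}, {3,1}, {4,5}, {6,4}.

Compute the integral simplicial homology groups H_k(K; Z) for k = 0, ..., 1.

H_0 = Z,  H_1 = Z^3.

Fix the vertex order 1 < 2 < 3 < 4 < 5 < 6 < 7 and write every simplex with vertices in increasing order. Then dim K = 1 and the simplices of K are:

  0-simplices (7): [1], [2], [3], [4], [5], [6], [7]
  1-simplices (9): [1,3], [1,6], [2,6], [2,7], [3,6], [4,5], [4,6], [5,6], [6,7]

so the chain groups are C_0 ≅ Z^7, C_1 ≅ Z^9.

∂_1: C_1 → C_0 is given by ∂[p,q] = [q] − [p].
The 7×9 boundary matrix has rank 6 and Smith normal form diag(1,1,1,1,1,1).

From H_k ≅ ker(∂_k) / im(∂_{k+1}) we obtain:

  H_0: rank C_0 − rank ∂_1 = 7 − 6 = 1, and the invariant factors of ∂_1 are all 1, so H_0 = Z.
  H_1: rank ker ∂_1 − rank ∂_2 = (9 − 6) − 0 = 3, and there is no ∂_2, so H_1 = Z^3.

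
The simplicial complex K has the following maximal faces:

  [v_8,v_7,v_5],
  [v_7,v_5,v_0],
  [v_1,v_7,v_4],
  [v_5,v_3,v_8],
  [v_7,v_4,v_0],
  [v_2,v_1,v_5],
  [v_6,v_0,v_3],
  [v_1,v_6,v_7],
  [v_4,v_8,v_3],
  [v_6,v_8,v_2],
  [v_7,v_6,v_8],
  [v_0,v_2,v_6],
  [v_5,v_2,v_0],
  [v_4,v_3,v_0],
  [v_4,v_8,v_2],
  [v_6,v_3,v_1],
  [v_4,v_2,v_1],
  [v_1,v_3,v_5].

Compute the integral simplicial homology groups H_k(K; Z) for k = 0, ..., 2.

H_0 ≅ Z,  H_1 ≅ Z^2,  H_2 ≅ Z.

We work with the vertex ordering v_0 < v_1 < v_2 < v_3 < v_4 < v_5 < v_6 < v_7 < v_8. The simplices of K, each written with vertices in increasing order, are:

  0-simplices (9): [v_0], [v_1], [v_2], [v_3], [v_4], [v_5], [v_6], [v_7], [v_8]
  1-simplices (27): (27 of them)
  2-simplices (18): (18 of them)

Hence C_0 ≅ Z^9, C_1 ≅ Z^27, C_2 ≅ Z^18.

Boundary ∂_1: C_1 → C_0 is given by ∂[p,q] = [q] − [p]. For instance
  ∂[v_0,v_7] = [v_7] − [v_0].
The resulting 9×27 matrix has rank 8, and its Smith normal form has invariant factors (1,1,1,1,1,1,1,1).

The boundary map ∂_2: C_2 → C_1 maps a triangle to the signed sum of its edges. For instance
  ∂[v_0,v_2,v_5] = [v_2,v_5] − [v_0,v_5] + [v_0,v_2],
  ∂[v_0,v_4,v_7] = [v_4,v_7] − [v_0,v_7] + [v_0,v_4].
As a 27×18 matrix over Z this has rank 17, with invariant factors (1,1,1,1,1,1,1,1,1,1,1,1,1,1,1,1,1).

Now H_k = ker ∂_k / im ∂_{k+1}, so:

  H_0: rank C_0 − rank ∂_1 = 9 − 8 = 1, and the invariant factors of ∂_1 are all 1, so H_0 ≅ Z.
  H_1: rank ker ∂_1 − rank ∂_2 = (27 − 8) − 17 = 2, and the invariant factors of ∂_2 are all 1, so H_1 ≅ Z^2.
  H_2: rank ker ∂_2 − rank ∂_3 = (18 − 17) − 0 = 1, and there is no ∂_3, so H_2 ≅ Z.

As a check, the Euler characteristic is 9 − 27 + 18 = 0, which agrees with 1 − 2 + 1 = 0.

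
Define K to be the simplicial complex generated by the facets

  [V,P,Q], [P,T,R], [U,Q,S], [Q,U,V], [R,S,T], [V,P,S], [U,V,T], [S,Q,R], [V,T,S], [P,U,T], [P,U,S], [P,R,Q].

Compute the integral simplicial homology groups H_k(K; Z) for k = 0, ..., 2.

K has 7 vertices, 18 edges, 12 triangles.
rank ∂_0 = 0, rank ∂_1 = 6 ⇒ b_0 = 7 − 0 − 6 = 1; all invariant factors of ∂_1 are 1 so no torsion. So H_0 = Z.
rank ∂_1 = 6, rank ∂_2 = 12 ⇒ b_1 = 18 − 6 − 12 = 0; ∂_2 has invariant factor(s) [2] giving torsion. So H_1 = Z/2Z.
rank ∂_2 = 12, rank ∂_3 = 0 ⇒ b_2 = 12 − 12 − 0 = 0. So H_2 = 0.

H_0 = Z,  H_1 = Z/2Z,  H_2 = 0.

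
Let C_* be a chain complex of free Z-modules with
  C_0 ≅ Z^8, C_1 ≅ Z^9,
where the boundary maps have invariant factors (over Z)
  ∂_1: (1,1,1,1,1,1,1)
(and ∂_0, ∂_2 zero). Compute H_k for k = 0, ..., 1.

H_0 ≅ Z,  H_1 ≅ Z^2.

H_0: b_0 = 8 − 0 − 7 = 1; torsion from ∂_1 factors > 1: none. So H_0 ≅ Z.
H_1: b_1 = 9 − 7 − 0 = 2; torsion from ∂_2 factors > 1: none. So H_1 ≅ Z^2.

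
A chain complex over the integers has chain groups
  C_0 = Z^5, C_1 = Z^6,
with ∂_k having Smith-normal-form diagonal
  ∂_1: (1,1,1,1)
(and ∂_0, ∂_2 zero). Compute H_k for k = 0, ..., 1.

H_0: b_0 = 5 − 0 − 4 = 1; torsion from ∂_1 factors > 1: none. So H_0 = Z.
H_1: b_1 = 6 − 4 − 0 = 2; torsion from ∂_2 factors > 1: none. So H_1 = Z^2.

H_0 = Z,  H_1 = Z^2.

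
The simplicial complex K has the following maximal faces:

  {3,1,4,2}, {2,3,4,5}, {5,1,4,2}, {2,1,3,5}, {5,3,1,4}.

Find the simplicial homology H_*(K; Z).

H_0 = Z,  H_1 = 0,  H_2 = 0,  H_3 = Z.

Take the total order 1 < 2 < 3 < 4 < 5 on the vertex set. Then K (dimension 3) consists of the simplices:

  0-simplices (5): [1], [2], [3], [4], [5]
  1-simplices (10): [1,2], [1,3], [1,4], [1,5], [2,3], [2,4], [2,5], [3,4], [3,5], [4,5]
  2-simplices (10): [1,2,3], [1,2,4], [1,2,5], [1,3,4], [1,3,5], [1,4,5], [2,3,4], [2,3,5], [2,4,5], [3,4,5]
  3-simplices (5): [1,2,3,4], [1,2,3,5], [1,2,4,5], [1,3,4,5], [2,3,4,5]

so the chain groups are C_0 ≅ Z^5, C_1 ≅ Z^10, C_2 ≅ Z^10, C_3 ≅ Z^5.

The boundary map ∂_1: C_1 → C_0 maps an edge to its endpoints' difference, ∂[p,q] = q − p.
The resulting 5×10 matrix has rank 4, and its Smith normal form has invariant factors (1,1,1,1).

Boundary ∂_2: C_2 → C_1 acts by ∂[p,q,r] = [q,r] − [p,r] + [p,q]. For instance
  ∂[2,4,5] = [4,5] − [2,5] + [2,4],
  ∂[2,3,5] = [3,5] − [2,5] + [2,3].
The 10×10 boundary matrix has rank 6 and Smith normal form diag(1,1,1,1,1,1).

The boundary map ∂_3: C_3 → C_2 sends each 3-simplex σ to the alternating sum Σ_i (−1)^i (σ with its i-th vertex removed). For instance
  ∂[2,3,4,5] = [3,4,5] − [2,4,5] + [2,3,5] − [2,3,4],
  ∂[1,2,3,4] = [2,3,4] − [1,3,4] + [1,2,4] − [1,2,3].
This gives a 10×5 integer matrix of rank 4; reducing to Smith normal form yields diagonal entries (1,1,1,1).

Computing H_k = (kernel of ∂_k) / (image of ∂_{k+1}):

  H_0: rank C_0 − rank ∂_1 = 5 − 4 = 1, and the invariant factors of ∂_1 are all 1, so H_0 ≅ Z.
  H_1: rank ker ∂_1 − rank ∂_2 = (10 − 4) − 6 = 0, and the invariant factors of ∂_2 are all 1, so H_1 ≅ 0.
  H_2: rank ker ∂_2 − rank ∂_3 = (10 − 6) − 4 = 0, and the invariant factors of ∂_3 are all 1, so H_2 ≅ 0.
  H_3: rank ker ∂_3 − rank ∂_4 = (5 − 4) − 0 = 1, and there is no ∂_4, so H_3 ≅ Z.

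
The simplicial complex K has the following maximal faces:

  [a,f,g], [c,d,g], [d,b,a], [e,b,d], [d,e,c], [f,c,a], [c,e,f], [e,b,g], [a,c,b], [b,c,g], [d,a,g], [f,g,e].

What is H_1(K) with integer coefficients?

H_1 ≅ Z/2.

K has 7 vertices, 18 edges, 12 triangles.
rank ∂_1 = 6, rank ∂_2 = 12 ⇒ b_1 = 18 − 6 − 12 = 0; ∂_2 has invariant factor(s) [2] giving torsion. So H_1 = Z/2.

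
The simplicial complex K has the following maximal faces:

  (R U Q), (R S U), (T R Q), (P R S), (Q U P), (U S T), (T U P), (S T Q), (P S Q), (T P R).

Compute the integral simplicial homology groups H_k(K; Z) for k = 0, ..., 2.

Fix the vertex order P < Q < R < S < T < U and write every simplex with vertices in increasing order. Then dim K = 2 and the simplices of K are:

  0-simplices (6): P, Q, R, S, T, U
  1-simplices (15): PQ, PR, PS, PT, PU, QR, QS, QT, QU, RS, RT, RU, ST, SU, TU
  2-simplices (10): PQS, PQU, PRS, PRT, PTU, QRT, QRU, QST, RSU, STU

Hence C_0 ≅ Z^6, C_1 ≅ Z^15, C_2 ≅ Z^10.

∂_1: C_1 → C_0 is given by ∂[p,q] = [q] − [p].
The 6×15 boundary matrix has rank 5 and Smith normal form diag(1,1,1,1,1).

∂_2: C_2 → C_1 maps a triangle to the signed sum of its edges. For instance
  ∂STU = TU − SU + ST,
  ∂QST = ST − QT + QS.
This gives a 15×10 integer matrix of rank 10; reducing to Smith normal form yields diagonal entries (1,1,1,1,1,1,1,1,1,2).

Computing H_k = (kernel of ∂_k) / (image of ∂_{k+1}):

  H_0: rank C_0 − rank ∂_1 = 6 − 5 = 1, and the invariant factors of ∂_1 are all 1, so H_0 ≅ Z.
  H_1: rank ker ∂_1 − rank ∂_2 = (15 − 5) − 10 = 0, and ∂_2 has invariant factor 2 > 1, so H_1 ≅ Z/2.
  H_2: rank ker ∂_2 − rank ∂_3 = (10 − 10) − 0 = 0, and there is no ∂_3, so H_2 ≅ 0.

As a check, the Euler characteristic is 6 − 15 + 10 = 1, which agrees with 1 − 0 + 0 = 1.
(K is a triangulation of the real projective plane RP^2.)

H_0 ≅ Z,  H_1 ≅ Z/2,  H_2 = 0.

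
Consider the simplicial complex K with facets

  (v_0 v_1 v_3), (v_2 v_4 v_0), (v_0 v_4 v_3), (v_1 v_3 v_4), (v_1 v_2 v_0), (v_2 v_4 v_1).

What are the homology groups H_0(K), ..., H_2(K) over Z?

H_0 = Z,  H_1 = 0,  H_2 = Z.

Fix the vertex order v_0 < v_1 < v_2 < v_3 < v_4 and write every simplex with vertices in increasing order. Then dim K = 2 and the simplices of K are:

  0-simplices (5): [v_0], [v_1], [v_2], [v_3], [v_4]
  1-simplices (9): [v_0,v_1], [v_0,v_2], [v_0,v_3], [v_0,v_4], [v_1,v_2], [v_1,v_3], [v_1,v_4], [v_2,v_4], [v_3,v_4]
  2-simplices (6): [v_0,v_1,v_2], [v_0,v_1,v_3], [v_0,v_2,v_4], [v_0,v_3,v_4], [v_1,v_2,v_4], [v_1,v_3,v_4]

so the chain groups are C_0 ≅ Z^5, C_1 ≅ Z^9, C_2 ≅ Z^6.

Boundary ∂_1: C_1 → C_0 maps an edge to its endpoints' difference, ∂[p,q] = q − p.
As a 5×9 matrix over Z this has rank 4, with invariant factors (1,1,1,1).

∂_2: C_2 → C_1 sends each 2-simplex [p,q,r] to [q,r] − [p,r] + [p,q]. For instance
  ∂[v_0,v_3,v_4] = [v_3,v_4] − [v_0,v_4] + [v_0,v_3],
  ∂[v_0,v_2,v_4] = [v_2,v_4] − [v_0,v_4] + [v_0,v_2].
The 9×6 boundary matrix has rank 5 and Smith normal form diag(1,1,1,1,1).

Reading off H_k = ker ∂_k / im ∂_{k+1}:

  H_0: rank C_0 − rank ∂_1 = 5 − 4 = 1, and the invariant factors of ∂_1 are all 1, so H_0 ≅ Z.
  H_1: rank ker ∂_1 − rank ∂_2 = (9 − 4) − 5 = 0, and the invariant factors of ∂_2 are all 1, so H_1 ≅ 0.
  H_2: rank ker ∂_2 − rank ∂_3 = (6 − 5) − 0 = 1, and there is no ∂_3, so H_2 ≅ Z.

As a check, the Euler characteristic is 5 − 9 + 6 = 2, which agrees with 1 − 0 + 1 = 2.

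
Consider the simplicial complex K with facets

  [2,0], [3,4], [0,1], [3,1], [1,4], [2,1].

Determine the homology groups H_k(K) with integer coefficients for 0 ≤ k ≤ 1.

We work with the vertex ordering 0 < 1 < 2 < 3 < 4. The simplices of K, each written with vertices in increasing order, are:

  0-simplices (5): [0], [1], [2], [3], [4]
  1-simplices (6): [0,1], [0,2], [1,2], [1,3], [1,4], [3,4]

so the chain groups are C_0 ≅ Z^5, C_1 ≅ Z^6.

Boundary ∂_1: C_1 → C_0 sends each edge [p,q] (with p < q) to q − p.
The 5×6 boundary matrix has rank 4 and Smith normal form diag(1,1,1,1).

From H_k ≅ ker(∂_k) / im(∂_{k+1}) we obtain:

  H_0: rank C_0 − rank ∂_1 = 5 − 4 = 1, and the invariant factors of ∂_1 are all 1, so H_0 = Z.
  H_1: rank ker ∂_1 − rank ∂_2 = (6 − 4) − 0 = 2, and there is no ∂_2, so H_1 = Z^2.

H_0 ≅ Z,  H_1 ≅ Z^2.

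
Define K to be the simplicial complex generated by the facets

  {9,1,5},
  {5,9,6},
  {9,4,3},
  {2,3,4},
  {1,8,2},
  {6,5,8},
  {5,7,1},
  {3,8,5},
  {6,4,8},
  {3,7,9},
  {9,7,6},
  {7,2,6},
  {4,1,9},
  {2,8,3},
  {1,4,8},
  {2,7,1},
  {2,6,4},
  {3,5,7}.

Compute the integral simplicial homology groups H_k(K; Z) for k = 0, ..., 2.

H_0 = Z,  H_1 = Z ⊕ Z/2,  H_2 = 0.

Fix the vertex order 1 < 2 < 3 < 4 < 5 < 6 < 7 < 8 < 9 and write every simplex with vertices in increasing order. Then dim K = 2 and the simplices of K are:

  0-simplices (9): [1], [2], [3], [4], [5], [6], [7], [8], [9]
  1-simplices (27): (27 of them)
  2-simplices (18): [1,2,7], [1,2,8], [1,4,8], [1,4,9], [1,5,7], [1,5,9], [2,3,4], [2,3,8], [2,4,6], [2,6,7], [3,4,9], [3,5,7], [3,5,8], [3,7,9], [4,6,8], [5,6,8], [5,6,9], [6,7,9]

giving chain groups C_0 ≅ Z^9, C_1 ≅ Z^27, C_2 ≅ Z^18.

Boundary ∂_1: C_1 → C_0 is given by ∂[p,q] = [q] − [p].
The resulting 9×27 matrix has rank 8, and its Smith normal form has invariant factors (1,1,1,1,1,1,1,1).

Boundary ∂_2: C_2 → C_1 maps a triangle to the signed sum of its edges. For instance
  ∂[1,5,9] = [5,9] − [1,9] + [1,5],
  ∂[2,3,4] = [3,4] − [2,4] + [2,3].
The resulting 27×18 matrix has rank 18, and its Smith normal form has invariant factors (1,1,1,1,1,1,1,1,1,1,1,1,1,1,1,1,1,2).

Now H_k = ker ∂_k / im ∂_{k+1}, so:

  H_0: rank C_0 − rank ∂_1 = 9 − 8 = 1, and the invariant factors of ∂_1 are all 1, so H_0 ≅ Z.
  H_1: rank ker ∂_1 − rank ∂_2 = (27 − 8) − 18 = 1, and ∂_2 has invariant factor 2 > 1, so H_1 ≅ Z ⊕ Z/2.
  H_2: rank ker ∂_2 − rank ∂_3 = (18 − 18) − 0 = 0, and there is no ∂_3, so H_2 ≅ 0.

(K is a triangulation of the Klein bottle.)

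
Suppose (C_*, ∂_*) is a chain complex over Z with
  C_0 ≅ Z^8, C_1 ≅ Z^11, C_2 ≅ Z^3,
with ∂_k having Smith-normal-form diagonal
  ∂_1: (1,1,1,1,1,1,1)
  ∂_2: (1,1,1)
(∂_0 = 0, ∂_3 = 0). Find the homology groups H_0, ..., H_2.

H_0 = Z,  H_1 = Z,  H_2 = 0.

H_0: b_0 = 8 − 0 − 7 = 1; torsion from ∂_1 factors > 1: none. So H_0 = Z.
H_1: b_1 = 11 − 7 − 3 = 1; torsion from ∂_2 factors > 1: none. So H_1 = Z.
H_2: b_2 = 3 − 3 − 0 = 0; torsion from ∂_3 factors > 1: none. So H_2 = 0.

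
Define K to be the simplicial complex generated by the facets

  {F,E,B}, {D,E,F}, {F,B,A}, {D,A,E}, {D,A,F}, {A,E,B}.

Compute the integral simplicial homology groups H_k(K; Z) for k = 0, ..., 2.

Take the total order A < B < D < E < F on the vertex set. Then K (dimension 2) consists of the simplices:

  0-simplices (5): A, B, D, E, F
  1-simplices (9): AB, AD, AE, AF, BE, BF, DE, DF, EF
  2-simplices (6): ABE, ABF, ADE, ADF, BEF, DEF

giving chain groups C_0 ≅ Z^5, C_1 ≅ Z^9, C_2 ≅ Z^6.

∂_1: C_1 → C_0 sends each edge [p,q] (with p < q) to q − p. For instance
  ∂AE = E − A.
As a 5×9 matrix over Z this has rank 4, with invariant factors (1,1,1,1).

The boundary map ∂_2: C_2 → C_1 maps a triangle to the signed sum of its edges. For instance
  ∂ABE = BE − AE + AB,
  ∂ADE = DE − AE + AD.
This gives a 9×6 integer matrix of rank 5; reducing to Smith normal form yields diagonal entries (1,1,1,1,1).

Reading off H_k = ker ∂_k / im ∂_{k+1}:

  H_0: rank C_0 − rank ∂_1 = 5 − 4 = 1, and the invariant factors of ∂_1 are all 1, so H_0 ≅ Z.
  H_1: rank ker ∂_1 − rank ∂_2 = (9 − 4) − 5 = 0, and the invariant factors of ∂_2 are all 1, so H_1 ≅ 0.
  H_2: rank ker ∂_2 − rank ∂_3 = (6 − 5) − 0 = 1, and there is no ∂_3, so H_2 ≅ Z.

As a check, the Euler characteristic is 5 − 9 + 6 = 2, which agrees with 1 − 0 + 1 = 2.
(K is a triangulation of the 2-sphere S^2.)

H_0 = Z,  H_1 = 0,  H_2 = Z.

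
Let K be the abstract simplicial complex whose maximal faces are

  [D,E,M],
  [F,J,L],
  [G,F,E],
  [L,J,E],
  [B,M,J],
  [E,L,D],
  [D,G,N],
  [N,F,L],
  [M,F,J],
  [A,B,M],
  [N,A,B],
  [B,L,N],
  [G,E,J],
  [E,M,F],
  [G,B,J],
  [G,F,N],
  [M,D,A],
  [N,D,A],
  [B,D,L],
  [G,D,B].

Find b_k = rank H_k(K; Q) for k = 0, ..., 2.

Take the total order A < B < D < E < F < G < J < L < M < N on the vertex set. Then K (dimension 2) consists of the simplices:

  0-simplices (10): A, B, D, E, F, G, J, L, M, N
  1-simplices (30): AB, AD, AM, AN, BD, BG, BJ, BL, BM, BN, DE, DG, DL, DM, DN, EF, EG, EJ, EL, EM, FG, FJ, FL, FM, FN, GJ, GN, JL, JM, LN
  2-simplices (20): ABM, ABN, ADM, ADN, BDG, BDL, BGJ, BJM, BLN, DEL, DEM, DGN, EFG, EFM, EGJ, EJL, FGN, FJL, FJM, FLN

giving chain groups C_0 ≅ Z^10, C_1 ≅ Z^30, C_2 ≅ Z^20.

The boundary map ∂_1: C_1 → C_0 maps an edge to its endpoints' difference, ∂[p,q] = q − p.
As a 10×30 matrix over Z this has rank 9, with invariant factors (1,1,1,1,1,1,1,1,1).

The boundary map ∂_2: C_2 → C_1 sends each 2-simplex [p,q,r] to [q,r] − [p,r] + [p,q]. For instance
  ∂FJM = JM − FM + FJ,
  ∂DEM = EM − DM + DE.
The 30×20 boundary matrix has rank 20 and Smith normal form diag(1,1,1,1,1,1,1,1,1,1,1,1,1,1,1,1,1,1,1,2).

Computing H_k = (kernel of ∂_k) / (image of ∂_{k+1}):

  H_0: rank C_0 − rank ∂_1 = 10 − 9 = 1, and the invariant factors of ∂_1 are all 1, so H_0 ≅ Z.
  H_1: rank ker ∂_1 − rank ∂_2 = (30 − 9) − 20 = 1, and ∂_2 has invariant factor 2 > 1, so H_1 ≅ Z ⊕ Z/2.
  H_2: rank ker ∂_2 − rank ∂_3 = (20 − 20) − 0 = 0, and there is no ∂_3, so H_2 ≅ 0.

(K is a triangulation of the Klein bottle.)

Hence the Betti numbers are b_0 = 1, b_1 = 1, b_2 = 0.

b_0 = 1, b_1 = 1, b_2 = 0.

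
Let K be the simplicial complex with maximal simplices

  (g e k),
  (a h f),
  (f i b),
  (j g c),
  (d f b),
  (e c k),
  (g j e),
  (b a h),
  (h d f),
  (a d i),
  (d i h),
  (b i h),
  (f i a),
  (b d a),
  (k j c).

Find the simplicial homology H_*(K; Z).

We work with the vertex ordering a < b < c < d < e < f < g < h < i < j < k. The simplices of K, each written with vertices in increasing order, are:

  0-simplices (11): a, b, c, d, e, f, g, h, i, j, k
  1-simplices (25): ab, ad, af, ah, ai, bd, bf, bh, bi, ce, cg, cj, ck, df, dh, di, eg, ej, ek, fh, fi, gj, gk, hi, jk
  2-simplices (15): abd, abh, adi, afh, afi, bdf, bfi, bhi, cek, cgj, cjk, dfh, dhi, egj, egk

giving chain groups C_0 ≅ Z^11, C_1 ≅ Z^25, C_2 ≅ Z^15.

∂_1: C_1 → C_0 maps an edge to its endpoints' difference, ∂[p,q] = q − p.
The 11×25 boundary matrix has rank 9 and Smith normal form diag(1,1,1,1,1,1,1,1,1).

Boundary ∂_2: C_2 → C_1 sends each 2-simplex [p,q,r] to [q,r] − [p,r] + [p,q]. For instance
  ∂bhi = hi − bi + bh,
  ∂egk = gk − ek + eg.
The 25×15 boundary matrix has rank 15 and Smith normal form diag(1,1,1,1,1,1,1,1,1,1,1,1,1,1,2).

Computing H_k = (kernel of ∂_k) / (image of ∂_{k+1}):

  H_0: rank C_0 − rank ∂_1 = 11 − 9 = 2, and the invariant factors of ∂_1 are all 1, so H_0 ≅ Z^2.
  H_1: rank ker ∂_1 − rank ∂_2 = (25 − 9) − 15 = 1, and ∂_2 has invariant factor 2 > 1, so H_1 ≅ Z ⊕ Z_2.
  H_2: rank ker ∂_2 − rank ∂_3 = (15 − 15) − 0 = 0, and there is no ∂_3, so H_2 ≅ 0.

H_0 = Z^2,  H_1 = Z ⊕ Z_2,  H_2 = 0.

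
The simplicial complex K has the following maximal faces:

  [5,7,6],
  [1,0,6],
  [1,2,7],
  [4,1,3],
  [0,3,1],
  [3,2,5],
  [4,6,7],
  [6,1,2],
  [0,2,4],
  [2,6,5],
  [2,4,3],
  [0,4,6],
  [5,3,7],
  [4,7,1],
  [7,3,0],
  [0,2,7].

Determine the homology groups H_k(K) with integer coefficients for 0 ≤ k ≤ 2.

Take the total order 0 < 1 < 2 < 3 < 4 < 5 < 6 < 7 on the vertex set. Then K (dimension 2) consists of the simplices:

  0-simplices (8): [0], [1], [2], [3], [4], [5], [6], [7]
  1-simplices (24): (24 of them)
  2-simplices (16): [0,1,3], [0,1,6], [0,2,4], [0,2,7], [0,3,7], [0,4,6], [1,2,6], [1,2,7], [1,3,4], [1,4,7], [2,3,4], [2,3,5], [2,5,6], [3,5,7], [4,6,7], [5,6,7]

so the chain groups are C_0 ≅ Z^8, C_1 ≅ Z^24, C_2 ≅ Z^16.

The boundary map ∂_1: C_1 → C_0 sends each edge [p,q] (with p < q) to q − p. For instance
  ∂[1,4] = [4] − [1].
As a 8×24 matrix over Z this has rank 7, with invariant factors (1,1,1,1,1,1,1).

∂_2: C_2 → C_1 acts by ∂[p,q,r] = [q,r] − [p,r] + [p,q]. For instance
  ∂[5,6,7] = [6,7] − [5,7] + [5,6],
  ∂[0,1,6] = [1,6] − [0,6] + [0,1].
This gives a 24×16 integer matrix of rank 15; reducing to Smith normal form yields diagonal entries (1,1,1,1,1,1,1,1,1,1,1,1,1,1,1).

Computing H_k = (kernel of ∂_k) / (image of ∂_{k+1}):

  H_0: rank C_0 − rank ∂_1 = 8 − 7 = 1, and the invariant factors of ∂_1 are all 1, so H_0 = Z.
  H_1: rank ker ∂_1 − rank ∂_2 = (24 − 7) − 15 = 2, and the invariant factors of ∂_2 are all 1, so H_1 = Z^2.
  H_2: rank ker ∂_2 − rank ∂_3 = (16 − 15) − 0 = 1, and there is no ∂_3, so H_2 = Z.

H_0 = Z,  H_1 = Z^2,  H_2 = Z.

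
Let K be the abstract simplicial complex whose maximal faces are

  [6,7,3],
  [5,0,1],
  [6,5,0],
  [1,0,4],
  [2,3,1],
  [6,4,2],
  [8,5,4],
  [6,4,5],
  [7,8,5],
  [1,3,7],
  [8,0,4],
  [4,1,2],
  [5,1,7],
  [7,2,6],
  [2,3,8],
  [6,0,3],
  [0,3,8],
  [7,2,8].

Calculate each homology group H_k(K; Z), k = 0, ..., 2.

Take the total order 0 < 1 < 2 < 3 < 4 < 5 < 6 < 7 < 8 on the vertex set. Then K (dimension 2) consists of the simplices:

  0-simplices (9): [0], [1], [2], [3], [4], [5], [6], [7], [8]
  1-simplices (27): (27 of them)
  2-simplices (18): [0,1,4], [0,1,5], [0,3,6], [0,3,8], [0,4,8], [0,5,6], [1,2,3], [1,2,4], [1,3,7], [1,5,7], [2,3,8], [2,4,6], [2,6,7], [2,7,8], [3,6,7], [4,5,6], [4,5,8], [5,7,8]

giving chain groups C_0 ≅ Z^9, C_1 ≅ Z^27, C_2 ≅ Z^18.

The boundary map ∂_1: C_1 → C_0 sends each edge [p,q] (with p < q) to q − p. For instance
  ∂[0,4] = [4] − [0].
As a 9×27 matrix over Z this has rank 8, with invariant factors (1,1,1,1,1,1,1,1).

∂_2: C_2 → C_1 maps a triangle to the signed sum of its edges. For instance
  ∂[1,2,4] = [2,4] − [1,4] + [1,2],
  ∂[3,6,7] = [6,7] − [3,7] + [3,6].
As a 27×18 matrix over Z this has rank 18, with invariant factors (1,1,1,1,1,1,1,1,1,1,1,1,1,1,1,1,1,2).

Now H_k = ker ∂_k / im ∂_{k+1}, so:

  H_0: rank C_0 − rank ∂_1 = 9 − 8 = 1, and the invariant factors of ∂_1 are all 1, so H_0 = Z.
  H_1: rank ker ∂_1 − rank ∂_2 = (27 − 8) − 18 = 1, and ∂_2 has invariant factor 2 > 1, so H_1 = Z ⊕ Z/2.
  H_2: rank ker ∂_2 − rank ∂_3 = (18 − 18) − 0 = 0, and there is no ∂_3, so H_2 = 0.

(K is a triangulation of the Klein bottle.)

H_0 ≅ Z,  H_1 ≅ Z ⊕ Z/2,  H_2 = 0.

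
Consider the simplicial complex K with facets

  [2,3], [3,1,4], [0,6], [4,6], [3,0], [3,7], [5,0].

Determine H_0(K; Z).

Order the vertices as 0 < 1 < 2 < 3 < 4 < 5 < 6 < 7. Listing each simplex with vertices in this order, K has dimension 2 with simplices:

  0-simplices (8): [0], [1], [2], [3], [4], [5], [6], [7]
  1-simplices (9): [0,3], [0,5], [0,6], [1,3], [1,4], [2,3], [3,4], [3,7], [4,6]
  2-simplices (1): [1,3,4]

Hence C_0 ≅ Z^8, C_1 ≅ Z^9, C_2 ≅ Z^1.

Boundary ∂_1: C_1 → C_0 sends each edge [p,q] (with p < q) to q − p. For instance
  ∂[0,6] = [6] − [0].
The 8×9 boundary matrix has rank 7 and Smith normal form diag(1,1,1,1,1,1,1).

∂_2: C_2 → C_1 maps a triangle to the signed sum of its edges. For instance
  ∂[1,3,4] = [3,4] − [1,4] + [1,3].
The 9×1 boundary matrix has rank 1 and Smith normal form diag(1).

Reading off H_k = ker ∂_k / im ∂_{k+1}:

  H_0: rank C_0 − rank ∂_1 = 8 − 7 = 1, and the invariant factors of ∂_1 are all 1, so H_0 = Z.

H_0 = Z.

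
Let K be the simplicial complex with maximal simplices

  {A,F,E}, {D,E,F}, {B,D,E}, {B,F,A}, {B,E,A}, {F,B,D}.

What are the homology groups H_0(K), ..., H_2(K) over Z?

We work with the vertex ordering A < B < D < E < F. The simplices of K, each written with vertices in increasing order, are:

  0-simplices (5): A, B, D, E, F
  1-simplices (9): AB, AE, AF, BD, BE, BF, DE, DF, EF
  2-simplices (6): ABE, ABF, AEF, BDE, BDF, DEF

so the chain groups are C_0 ≅ Z^5, C_1 ≅ Z^9, C_2 ≅ Z^6.

∂_1: C_1 → C_0 sends each edge [p,q] (with p < q) to q − p. For instance
  ∂BE = E − B.
The resulting 5×9 matrix has rank 4, and its Smith normal form has invariant factors (1,1,1,1).

The boundary map ∂_2: C_2 → C_1 acts by ∂[p,q,r] = [q,r] − [p,r] + [p,q]. For instance
  ∂AEF = EF − AF + AE,
  ∂ABF = BF − AF + AB.
The resulting 9×6 matrix has rank 5, and its Smith normal form has invariant factors (1,1,1,1,1).

Now H_k = ker ∂_k / im ∂_{k+1}, so:

  H_0: rank C_0 − rank ∂_1 = 5 − 4 = 1, and the invariant factors of ∂_1 are all 1, so H_0 ≅ Z.
  H_1: rank ker ∂_1 − rank ∂_2 = (9 − 4) − 5 = 0, and the invariant factors of ∂_2 are all 1, so H_1 ≅ 0.
  H_2: rank ker ∂_2 − rank ∂_3 = (6 − 5) − 0 = 1, and there is no ∂_3, so H_2 ≅ Z.

H_0 ≅ Z,  H_1 = 0,  H_2 ≅ Z.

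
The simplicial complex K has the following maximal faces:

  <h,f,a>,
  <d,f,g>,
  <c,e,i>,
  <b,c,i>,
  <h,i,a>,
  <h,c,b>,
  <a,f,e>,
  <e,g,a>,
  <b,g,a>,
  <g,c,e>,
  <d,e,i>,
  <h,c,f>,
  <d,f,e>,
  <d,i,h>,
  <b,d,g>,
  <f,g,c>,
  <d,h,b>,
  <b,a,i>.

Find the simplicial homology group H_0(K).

K has 9 vertices, 27 edges, 18 triangles.
rank ∂_0 = 0, rank ∂_1 = 8 ⇒ b_0 = 9 − 0 − 8 = 1; all invariant factors of ∂_1 are 1 so no torsion. So H_0 = Z.

H_0 = Z.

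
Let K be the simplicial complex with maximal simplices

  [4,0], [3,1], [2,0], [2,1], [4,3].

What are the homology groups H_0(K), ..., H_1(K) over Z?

H_0 ≅ Z,  H_1 ≅ Z.

K has 5 vertices, 5 edges.
rank ∂_0 = 0, rank ∂_1 = 4 ⇒ b_0 = 5 − 0 − 4 = 1; all invariant factors of ∂_1 are 1 so no torsion. So H_0 ≅ Z.
rank ∂_1 = 4, rank ∂_2 = 0 ⇒ b_1 = 5 − 4 − 0 = 1. So H_1 ≅ Z.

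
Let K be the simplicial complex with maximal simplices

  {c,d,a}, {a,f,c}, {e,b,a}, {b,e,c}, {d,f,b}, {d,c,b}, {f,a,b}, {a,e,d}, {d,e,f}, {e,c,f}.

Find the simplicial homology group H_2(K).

K has 6 vertices, 15 edges, 10 triangles.
rank ∂_2 = 10, rank ∂_3 = 0 ⇒ b_2 = 10 − 10 − 0 = 0. So H_2 ≅ 0.

H_2 = 0.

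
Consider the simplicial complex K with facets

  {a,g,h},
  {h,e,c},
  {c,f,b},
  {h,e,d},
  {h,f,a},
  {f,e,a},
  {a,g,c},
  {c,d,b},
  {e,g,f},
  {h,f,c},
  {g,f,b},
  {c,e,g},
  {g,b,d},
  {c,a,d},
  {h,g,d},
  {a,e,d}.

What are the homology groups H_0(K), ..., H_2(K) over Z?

Fix the vertex order a < b < c < d < e < f < g < h and write every simplex with vertices in increasing order. Then dim K = 2 and the simplices of K are:

  0-simplices (8): a, b, c, d, e, f, g, h
  1-simplices (24): ac, ad, ae, af, ag, ah, bc, bd, bf, bg, cd, ce, cf, cg, ch, de, dg, dh, ef, eg, eh, fg, fh, gh
  2-simplices (16): acd, acg, ade, aef, afh, agh, bcd, bcf, bdg, bfg, ceg, ceh, cfh, deh, dgh, efg

giving chain groups C_0 ≅ Z^8, C_1 ≅ Z^24, C_2 ≅ Z^16.

∂_1: C_1 → C_0 is given by ∂[p,q] = [q] − [p].
The 8×24 boundary matrix has rank 7 and Smith normal form diag(1,1,1,1,1,1,1).

∂_2: C_2 → C_1 sends each 2-simplex [p,q,r] to [q,r] − [p,r] + [p,q]. For instance
  ∂acd = cd − ad + ac,
  ∂deh = eh − dh + de.
The resulting 24×16 matrix has rank 15, and its Smith normal form has invariant factors (1,1,1,1,1,1,1,1,1,1,1,1,1,1,1).

Reading off H_k = ker ∂_k / im ∂_{k+1}:

  H_0: rank C_0 − rank ∂_1 = 8 − 7 = 1, and the invariant factors of ∂_1 are all 1, so H_0 ≅ Z.
  H_1: rank ker ∂_1 − rank ∂_2 = (24 − 7) − 15 = 2, and the invariant factors of ∂_2 are all 1, so H_1 ≅ Z^2.
  H_2: rank ker ∂_2 − rank ∂_3 = (16 − 15) − 0 = 1, and there is no ∂_3, so H_2 ≅ Z.

H_0 ≅ Z,  H_1 ≅ Z^2,  H_2 ≅ Z.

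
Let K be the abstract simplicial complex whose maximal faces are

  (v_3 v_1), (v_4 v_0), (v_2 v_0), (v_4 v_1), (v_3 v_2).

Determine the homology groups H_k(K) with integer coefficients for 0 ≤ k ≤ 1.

H_0 = Z,  H_1 = Z.

Order the vertices as v_0 < v_1 < v_2 < v_3 < v_4. Listing each simplex with vertices in this order, K has dimension 1 with simplices:

  0-simplices (5): [v_0], [v_1], [v_2], [v_3], [v_4]
  1-simplices (5): [v_0,v_2], [v_0,v_4], [v_1,v_3], [v_1,v_4], [v_2,v_3]

so the chain groups are C_0 ≅ Z^5, C_1 ≅ Z^5.

Boundary ∂_1: C_1 → C_0 maps an edge to its endpoints' difference, ∂[p,q] = q − p. For instance
  ∂[v_0,v_2] = [v_2] − [v_0].
The 5×5 boundary matrix has rank 4 and Smith normal form diag(1,1,1,1).

Reading off H_k = ker ∂_k / im ∂_{k+1}:

  H_0: rank C_0 − rank ∂_1 = 5 − 4 = 1, and the invariant factors of ∂_1 are all 1, so H_0 = Z.
  H_1: rank ker ∂_1 − rank ∂_2 = (5 − 4) − 0 = 1, and there is no ∂_2, so H_1 = Z.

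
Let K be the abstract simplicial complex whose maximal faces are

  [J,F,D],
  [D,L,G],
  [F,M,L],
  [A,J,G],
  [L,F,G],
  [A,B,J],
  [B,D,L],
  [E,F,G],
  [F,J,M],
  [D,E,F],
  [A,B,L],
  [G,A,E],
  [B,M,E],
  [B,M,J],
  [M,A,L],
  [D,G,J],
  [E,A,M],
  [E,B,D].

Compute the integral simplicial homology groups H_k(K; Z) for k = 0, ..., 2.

H_0 ≅ Z,  H_1 ≅ Z ⊕ Z/2,  H_2 = 0.

K has 9 vertices, 27 edges, 18 triangles.
rank ∂_0 = 0, rank ∂_1 = 8 ⇒ b_0 = 9 − 0 − 8 = 1; all invariant factors of ∂_1 are 1 so no torsion. So H_0 ≅ Z.
rank ∂_1 = 8, rank ∂_2 = 18 ⇒ b_1 = 27 − 8 − 18 = 1; ∂_2 has invariant factor(s) [2] giving torsion. So H_1 ≅ Z ⊕ Z/2.
rank ∂_2 = 18, rank ∂_3 = 0 ⇒ b_2 = 18 − 18 − 0 = 0. So H_2 ≅ 0.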